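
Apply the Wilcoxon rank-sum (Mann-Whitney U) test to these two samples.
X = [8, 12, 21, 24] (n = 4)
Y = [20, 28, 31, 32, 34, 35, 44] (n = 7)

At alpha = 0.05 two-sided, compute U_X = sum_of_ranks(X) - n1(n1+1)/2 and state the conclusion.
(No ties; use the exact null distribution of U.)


Step 1: Combine and sort all 11 observations; assign midranks.
sorted (value, group): (8,X), (12,X), (20,Y), (21,X), (24,X), (28,Y), (31,Y), (32,Y), (34,Y), (35,Y), (44,Y)
ranks: 8->1, 12->2, 20->3, 21->4, 24->5, 28->6, 31->7, 32->8, 34->9, 35->10, 44->11
Step 2: Rank sum for X: R1 = 1 + 2 + 4 + 5 = 12.
Step 3: U_X = R1 - n1(n1+1)/2 = 12 - 4*5/2 = 12 - 10 = 2.
       U_Y = n1*n2 - U_X = 28 - 2 = 26.
Step 4: No ties, so the exact null distribution of U (based on enumerating the C(11,4) = 330 equally likely rank assignments) gives the two-sided p-value.
Step 5: p-value = 0.024242; compare to alpha = 0.05. reject H0.

U_X = 2, p = 0.024242, reject H0 at alpha = 0.05.


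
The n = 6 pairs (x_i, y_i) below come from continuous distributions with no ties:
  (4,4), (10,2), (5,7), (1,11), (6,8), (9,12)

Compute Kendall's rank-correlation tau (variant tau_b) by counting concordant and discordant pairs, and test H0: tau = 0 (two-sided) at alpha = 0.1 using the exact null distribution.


Step 1: Enumerate the 15 unordered pairs (i,j) with i<j and classify each by sign(x_j-x_i) * sign(y_j-y_i).
  (1,2):dx=+6,dy=-2->D; (1,3):dx=+1,dy=+3->C; (1,4):dx=-3,dy=+7->D; (1,5):dx=+2,dy=+4->C
  (1,6):dx=+5,dy=+8->C; (2,3):dx=-5,dy=+5->D; (2,4):dx=-9,dy=+9->D; (2,5):dx=-4,dy=+6->D
  (2,6):dx=-1,dy=+10->D; (3,4):dx=-4,dy=+4->D; (3,5):dx=+1,dy=+1->C; (3,6):dx=+4,dy=+5->C
  (4,5):dx=+5,dy=-3->D; (4,6):dx=+8,dy=+1->C; (5,6):dx=+3,dy=+4->C
Step 2: C = 7, D = 8, total pairs = 15.
Step 3: tau = (C - D)/(n(n-1)/2) = (7 - 8)/15 = -0.066667.
Step 4: Exact two-sided p-value (enumerate n! = 720 permutations of y under H0): p = 1.000000.
Step 5: alpha = 0.1. fail to reject H0.

tau_b = -0.0667 (C=7, D=8), p = 1.000000, fail to reject H0.


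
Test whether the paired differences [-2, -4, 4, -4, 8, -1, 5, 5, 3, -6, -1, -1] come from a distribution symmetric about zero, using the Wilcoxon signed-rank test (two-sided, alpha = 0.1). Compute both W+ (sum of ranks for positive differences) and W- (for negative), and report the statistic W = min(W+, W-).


Step 1: Drop any zero differences (none here) and take |d_i|.
|d| = [2, 4, 4, 4, 8, 1, 5, 5, 3, 6, 1, 1]
Step 2: Midrank |d_i| (ties get averaged ranks).
ranks: |2|->4, |4|->7, |4|->7, |4|->7, |8|->12, |1|->2, |5|->9.5, |5|->9.5, |3|->5, |6|->11, |1|->2, |1|->2
Step 3: Attach original signs; sum ranks with positive sign and with negative sign.
W+ = 7 + 12 + 9.5 + 9.5 + 5 = 43
W- = 4 + 7 + 7 + 2 + 11 + 2 + 2 = 35
(Check: W+ + W- = 78 should equal n(n+1)/2 = 78.)
Step 4: Test statistic W = min(W+, W-) = 35.
Step 5: Ties in |d|, so use the tie-corrected normal approximation.
        E[W] = n(n+1)/4 = 12*13/4 = 39.
        Tie groups: |d|=1 (t=3), |d|=4 (t=3), |d|=5 (t=2); sum(t^3 - t) = 54.
        Var[W] = n(n+1)(2n+1)/24 - sum(t^3-t)/48 = 3900/24 - 54/48 = 161.375.
        z = (W - E[W]) / sqrt(Var[W]) = (35 - 39) / 12.7033 = -0.3149.
        Two-sided p = 2*Phi(z) = 0.752855.
Step 6: alpha = 0.1. fail to reject H0.

W+ = 43, W- = 35, W = min = 35, p = 0.752855, fail to reject H0.


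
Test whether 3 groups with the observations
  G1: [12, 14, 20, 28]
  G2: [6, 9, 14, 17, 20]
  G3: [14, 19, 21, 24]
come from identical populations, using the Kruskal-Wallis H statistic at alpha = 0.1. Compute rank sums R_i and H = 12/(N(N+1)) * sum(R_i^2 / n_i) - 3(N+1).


Step 1: Combine all N = 13 observations and assign midranks.
sorted (value, group, rank): (6,G2,1), (9,G2,2), (12,G1,3), (14,G1,5), (14,G2,5), (14,G3,5), (17,G2,7), (19,G3,8), (20,G1,9.5), (20,G2,9.5), (21,G3,11), (24,G3,12), (28,G1,13)
Step 2: Sum ranks within each group.
R_1 = 30.5 (n_1 = 4)
R_2 = 24.5 (n_2 = 5)
R_3 = 36 (n_3 = 4)
Step 3: H = 12/(N(N+1)) * sum(R_i^2/n_i) - 3(N+1)
     = 12/(13*14) * (30.5^2/4 + 24.5^2/5 + 36^2/4) - 3*14
     = 0.065934 * 676.612 - 42
     = 2.611813.
Step 4: Ties present; correction factor C = 1 - 30/(13^3 - 13) = 0.986264. Corrected H = 2.611813 / 0.986264 = 2.648189.
Step 5: Under H0, H ~ chi^2(2); p-value = 0.266044.
Step 6: alpha = 0.1. fail to reject H0.

H = 2.6482, df = 2, p = 0.266044, fail to reject H0.


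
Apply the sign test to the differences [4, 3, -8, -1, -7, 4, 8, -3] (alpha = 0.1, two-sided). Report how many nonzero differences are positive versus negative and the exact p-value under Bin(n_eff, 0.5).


Step 1: Discard zero differences. Original n = 8; n_eff = number of nonzero differences = 8.
Nonzero differences (with sign): +4, +3, -8, -1, -7, +4, +8, -3
Step 2: Count signs: positive = 4, negative = 4.
Step 3: Under H0: P(positive) = 0.5, so the number of positives S ~ Bin(8, 0.5).
Step 4: Two-sided exact p-value = sum of Bin(8,0.5) probabilities at or below the observed probability = 1.000000.
Step 5: alpha = 0.1. fail to reject H0.

n_eff = 8, pos = 4, neg = 4, p = 1.000000, fail to reject H0.


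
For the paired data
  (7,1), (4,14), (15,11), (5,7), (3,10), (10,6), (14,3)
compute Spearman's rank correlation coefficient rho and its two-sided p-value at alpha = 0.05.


Step 1: Rank x and y separately (midranks; no ties here).
rank(x): 7->4, 4->2, 15->7, 5->3, 3->1, 10->5, 14->6
rank(y): 1->1, 14->7, 11->6, 7->4, 10->5, 6->3, 3->2
Step 2: d_i = R_x(i) - R_y(i); compute d_i^2.
  (4-1)^2=9, (2-7)^2=25, (7-6)^2=1, (3-4)^2=1, (1-5)^2=16, (5-3)^2=4, (6-2)^2=16
sum(d^2) = 72.
Step 3: rho = 1 - 6*72 / (7*(7^2 - 1)) = 1 - 432/336 = -0.285714.
Step 4: Under H0, t = rho * sqrt((n-2)/(1-rho^2)) = -0.6667 ~ t(5).
Step 5: Two-sided p-value from the t-distribution with 5 df = 0.534509.
Step 6: alpha = 0.05. fail to reject H0.

rho = -0.2857, p = 0.534509, fail to reject H0 at alpha = 0.05.


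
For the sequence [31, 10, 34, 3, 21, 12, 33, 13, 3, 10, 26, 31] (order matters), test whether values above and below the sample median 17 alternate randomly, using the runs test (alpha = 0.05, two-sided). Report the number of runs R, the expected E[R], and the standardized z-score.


Step 1: Compute median = 17; label A = above, B = below.
Labels in order: ABABABABBBAA  (n_A = 6, n_B = 6)
Step 2: Count runs R = 9.
Step 3: Under H0 (random ordering), E[R] = 2*n_A*n_B/(n_A+n_B) + 1 = 2*6*6/12 + 1 = 7.0000.
        Var[R] = 2*n_A*n_B*(2*n_A*n_B - n_A - n_B) / ((n_A+n_B)^2 * (n_A+n_B-1)) = 4320/1584 = 2.7273.
        SD[R] = 1.6514.
Step 4: Continuity-corrected z = (R - 0.5 - E[R]) / SD[R] = (9 - 0.5 - 7.0000) / 1.6514 = 0.9083.
Step 5: Two-sided p-value via normal approximation = 2*(1 - Phi(|z|)) = 0.363722.
Step 6: alpha = 0.05. fail to reject H0.

R = 9, z = 0.9083, p = 0.363722, fail to reject H0.


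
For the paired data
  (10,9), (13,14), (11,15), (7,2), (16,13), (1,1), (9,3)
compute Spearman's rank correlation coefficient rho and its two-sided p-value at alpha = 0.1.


Step 1: Rank x and y separately (midranks; no ties here).
rank(x): 10->4, 13->6, 11->5, 7->2, 16->7, 1->1, 9->3
rank(y): 9->4, 14->6, 15->7, 2->2, 13->5, 1->1, 3->3
Step 2: d_i = R_x(i) - R_y(i); compute d_i^2.
  (4-4)^2=0, (6-6)^2=0, (5-7)^2=4, (2-2)^2=0, (7-5)^2=4, (1-1)^2=0, (3-3)^2=0
sum(d^2) = 8.
Step 3: rho = 1 - 6*8 / (7*(7^2 - 1)) = 1 - 48/336 = 0.857143.
Step 4: Under H0, t = rho * sqrt((n-2)/(1-rho^2)) = 3.7210 ~ t(5).
Step 5: Two-sided p-value from the t-distribution with 5 df = 0.013697.
Step 6: alpha = 0.1. reject H0.

rho = 0.8571, p = 0.013697, reject H0 at alpha = 0.1.


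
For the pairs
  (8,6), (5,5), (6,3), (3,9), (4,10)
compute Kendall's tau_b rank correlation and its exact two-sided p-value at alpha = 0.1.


Step 1: Enumerate the 10 unordered pairs (i,j) with i<j and classify each by sign(x_j-x_i) * sign(y_j-y_i).
  (1,2):dx=-3,dy=-1->C; (1,3):dx=-2,dy=-3->C; (1,4):dx=-5,dy=+3->D; (1,5):dx=-4,dy=+4->D
  (2,3):dx=+1,dy=-2->D; (2,4):dx=-2,dy=+4->D; (2,5):dx=-1,dy=+5->D; (3,4):dx=-3,dy=+6->D
  (3,5):dx=-2,dy=+7->D; (4,5):dx=+1,dy=+1->C
Step 2: C = 3, D = 7, total pairs = 10.
Step 3: tau = (C - D)/(n(n-1)/2) = (3 - 7)/10 = -0.400000.
Step 4: Exact two-sided p-value (enumerate n! = 120 permutations of y under H0): p = 0.483333.
Step 5: alpha = 0.1. fail to reject H0.

tau_b = -0.4000 (C=3, D=7), p = 0.483333, fail to reject H0.


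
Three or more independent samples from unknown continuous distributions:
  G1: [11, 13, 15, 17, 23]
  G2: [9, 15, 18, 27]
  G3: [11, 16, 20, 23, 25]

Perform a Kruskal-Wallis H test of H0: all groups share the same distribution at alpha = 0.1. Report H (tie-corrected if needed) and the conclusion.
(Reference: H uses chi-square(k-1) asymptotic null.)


Step 1: Combine all N = 14 observations and assign midranks.
sorted (value, group, rank): (9,G2,1), (11,G1,2.5), (11,G3,2.5), (13,G1,4), (15,G1,5.5), (15,G2,5.5), (16,G3,7), (17,G1,8), (18,G2,9), (20,G3,10), (23,G1,11.5), (23,G3,11.5), (25,G3,13), (27,G2,14)
Step 2: Sum ranks within each group.
R_1 = 31.5 (n_1 = 5)
R_2 = 29.5 (n_2 = 4)
R_3 = 44 (n_3 = 5)
Step 3: H = 12/(N(N+1)) * sum(R_i^2/n_i) - 3(N+1)
     = 12/(14*15) * (31.5^2/5 + 29.5^2/4 + 44^2/5) - 3*15
     = 0.057143 * 803.212 - 45
     = 0.897857.
Step 4: Ties present; correction factor C = 1 - 18/(14^3 - 14) = 0.993407. Corrected H = 0.897857 / 0.993407 = 0.903816.
Step 5: Under H0, H ~ chi^2(2); p-value = 0.636413.
Step 6: alpha = 0.1. fail to reject H0.

H = 0.9038, df = 2, p = 0.636413, fail to reject H0.


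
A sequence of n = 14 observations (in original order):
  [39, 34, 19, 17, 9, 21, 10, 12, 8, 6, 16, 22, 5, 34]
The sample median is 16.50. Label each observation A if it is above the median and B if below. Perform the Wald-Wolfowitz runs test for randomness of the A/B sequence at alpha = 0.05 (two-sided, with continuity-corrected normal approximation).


Step 1: Compute median = 16.50; label A = above, B = below.
Labels in order: AAAABABBBBBABA  (n_A = 7, n_B = 7)
Step 2: Count runs R = 7.
Step 3: Under H0 (random ordering), E[R] = 2*n_A*n_B/(n_A+n_B) + 1 = 2*7*7/14 + 1 = 8.0000.
        Var[R] = 2*n_A*n_B*(2*n_A*n_B - n_A - n_B) / ((n_A+n_B)^2 * (n_A+n_B-1)) = 8232/2548 = 3.2308.
        SD[R] = 1.7974.
Step 4: Continuity-corrected z = (R + 0.5 - E[R]) / SD[R] = (7 + 0.5 - 8.0000) / 1.7974 = -0.2782.
Step 5: Two-sided p-value via normal approximation = 2*(1 - Phi(|z|)) = 0.780879.
Step 6: alpha = 0.05. fail to reject H0.

R = 7, z = -0.2782, p = 0.780879, fail to reject H0.


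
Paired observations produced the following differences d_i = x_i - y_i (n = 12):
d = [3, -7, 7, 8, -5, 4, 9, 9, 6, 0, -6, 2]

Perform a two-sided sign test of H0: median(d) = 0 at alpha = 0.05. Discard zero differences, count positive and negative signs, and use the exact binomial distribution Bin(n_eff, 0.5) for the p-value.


Step 1: Discard zero differences. Original n = 12; n_eff = number of nonzero differences = 11.
Nonzero differences (with sign): +3, -7, +7, +8, -5, +4, +9, +9, +6, -6, +2
Step 2: Count signs: positive = 8, negative = 3.
Step 3: Under H0: P(positive) = 0.5, so the number of positives S ~ Bin(11, 0.5).
Step 4: Two-sided exact p-value = sum of Bin(11,0.5) probabilities at or below the observed probability = 0.226562.
Step 5: alpha = 0.05. fail to reject H0.

n_eff = 11, pos = 8, neg = 3, p = 0.226562, fail to reject H0.


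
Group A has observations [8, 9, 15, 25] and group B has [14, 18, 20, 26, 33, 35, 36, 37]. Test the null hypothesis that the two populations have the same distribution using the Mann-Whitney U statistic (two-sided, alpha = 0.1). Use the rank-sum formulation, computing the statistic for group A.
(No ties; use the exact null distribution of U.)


Step 1: Combine and sort all 12 observations; assign midranks.
sorted (value, group): (8,X), (9,X), (14,Y), (15,X), (18,Y), (20,Y), (25,X), (26,Y), (33,Y), (35,Y), (36,Y), (37,Y)
ranks: 8->1, 9->2, 14->3, 15->4, 18->5, 20->6, 25->7, 26->8, 33->9, 35->10, 36->11, 37->12
Step 2: Rank sum for X: R1 = 1 + 2 + 4 + 7 = 14.
Step 3: U_X = R1 - n1(n1+1)/2 = 14 - 4*5/2 = 14 - 10 = 4.
       U_Y = n1*n2 - U_X = 32 - 4 = 28.
Step 4: No ties, so the exact null distribution of U (based on enumerating the C(12,4) = 495 equally likely rank assignments) gives the two-sided p-value.
Step 5: p-value = 0.048485; compare to alpha = 0.1. reject H0.

U_X = 4, p = 0.048485, reject H0 at alpha = 0.1.


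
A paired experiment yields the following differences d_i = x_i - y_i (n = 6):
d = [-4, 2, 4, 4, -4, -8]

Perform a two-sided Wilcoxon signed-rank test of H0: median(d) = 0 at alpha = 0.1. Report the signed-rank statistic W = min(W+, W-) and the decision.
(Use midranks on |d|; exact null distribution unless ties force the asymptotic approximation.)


Step 1: Drop any zero differences (none here) and take |d_i|.
|d| = [4, 2, 4, 4, 4, 8]
Step 2: Midrank |d_i| (ties get averaged ranks).
ranks: |4|->3.5, |2|->1, |4|->3.5, |4|->3.5, |4|->3.5, |8|->6
Step 3: Attach original signs; sum ranks with positive sign and with negative sign.
W+ = 1 + 3.5 + 3.5 = 8
W- = 3.5 + 3.5 + 6 = 13
(Check: W+ + W- = 21 should equal n(n+1)/2 = 21.)
Step 4: Test statistic W = min(W+, W-) = 8.
Step 5: Ties in |d|, so use the tie-corrected normal approximation.
        E[W] = n(n+1)/4 = 6*7/4 = 10.5.
        Tie groups: |d|=4 (t=4); sum(t^3 - t) = 60.
        Var[W] = n(n+1)(2n+1)/24 - sum(t^3-t)/48 = 546/24 - 60/48 = 21.5.
        z = (W - E[W]) / sqrt(Var[W]) = (8 - 10.5) / 4.6368 = -0.5392.
        Two-sided p = 2*Phi(z) = 0.589774.
Step 6: alpha = 0.1. fail to reject H0.

W+ = 8, W- = 13, W = min = 8, p = 0.589774, fail to reject H0.


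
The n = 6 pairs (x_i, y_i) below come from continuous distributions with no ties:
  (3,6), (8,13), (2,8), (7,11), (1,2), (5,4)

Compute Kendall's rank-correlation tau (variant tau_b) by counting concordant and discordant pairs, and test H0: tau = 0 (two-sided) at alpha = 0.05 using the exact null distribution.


Step 1: Enumerate the 15 unordered pairs (i,j) with i<j and classify each by sign(x_j-x_i) * sign(y_j-y_i).
  (1,2):dx=+5,dy=+7->C; (1,3):dx=-1,dy=+2->D; (1,4):dx=+4,dy=+5->C; (1,5):dx=-2,dy=-4->C
  (1,6):dx=+2,dy=-2->D; (2,3):dx=-6,dy=-5->C; (2,4):dx=-1,dy=-2->C; (2,5):dx=-7,dy=-11->C
  (2,6):dx=-3,dy=-9->C; (3,4):dx=+5,dy=+3->C; (3,5):dx=-1,dy=-6->C; (3,6):dx=+3,dy=-4->D
  (4,5):dx=-6,dy=-9->C; (4,6):dx=-2,dy=-7->C; (5,6):dx=+4,dy=+2->C
Step 2: C = 12, D = 3, total pairs = 15.
Step 3: tau = (C - D)/(n(n-1)/2) = (12 - 3)/15 = 0.600000.
Step 4: Exact two-sided p-value (enumerate n! = 720 permutations of y under H0): p = 0.136111.
Step 5: alpha = 0.05. fail to reject H0.

tau_b = 0.6000 (C=12, D=3), p = 0.136111, fail to reject H0.


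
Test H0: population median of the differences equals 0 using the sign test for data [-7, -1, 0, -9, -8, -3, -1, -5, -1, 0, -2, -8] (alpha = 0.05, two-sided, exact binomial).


Step 1: Discard zero differences. Original n = 12; n_eff = number of nonzero differences = 10.
Nonzero differences (with sign): -7, -1, -9, -8, -3, -1, -5, -1, -2, -8
Step 2: Count signs: positive = 0, negative = 10.
Step 3: Under H0: P(positive) = 0.5, so the number of positives S ~ Bin(10, 0.5).
Step 4: Two-sided exact p-value = sum of Bin(10,0.5) probabilities at or below the observed probability = 0.001953.
Step 5: alpha = 0.05. reject H0.

n_eff = 10, pos = 0, neg = 10, p = 0.001953, reject H0.


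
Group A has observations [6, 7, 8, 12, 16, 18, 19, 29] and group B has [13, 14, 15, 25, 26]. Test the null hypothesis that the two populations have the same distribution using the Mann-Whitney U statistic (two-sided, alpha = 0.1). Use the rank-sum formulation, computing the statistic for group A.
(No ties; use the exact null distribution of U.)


Step 1: Combine and sort all 13 observations; assign midranks.
sorted (value, group): (6,X), (7,X), (8,X), (12,X), (13,Y), (14,Y), (15,Y), (16,X), (18,X), (19,X), (25,Y), (26,Y), (29,X)
ranks: 6->1, 7->2, 8->3, 12->4, 13->5, 14->6, 15->7, 16->8, 18->9, 19->10, 25->11, 26->12, 29->13
Step 2: Rank sum for X: R1 = 1 + 2 + 3 + 4 + 8 + 9 + 10 + 13 = 50.
Step 3: U_X = R1 - n1(n1+1)/2 = 50 - 8*9/2 = 50 - 36 = 14.
       U_Y = n1*n2 - U_X = 40 - 14 = 26.
Step 4: No ties, so the exact null distribution of U (based on enumerating the C(13,8) = 1287 equally likely rank assignments) gives the two-sided p-value.
Step 5: p-value = 0.435120; compare to alpha = 0.1. fail to reject H0.

U_X = 14, p = 0.435120, fail to reject H0 at alpha = 0.1.


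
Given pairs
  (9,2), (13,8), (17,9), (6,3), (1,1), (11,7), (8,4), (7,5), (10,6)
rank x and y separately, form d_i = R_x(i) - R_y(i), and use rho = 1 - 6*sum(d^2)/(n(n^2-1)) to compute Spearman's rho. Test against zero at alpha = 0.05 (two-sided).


Step 1: Rank x and y separately (midranks; no ties here).
rank(x): 9->5, 13->8, 17->9, 6->2, 1->1, 11->7, 8->4, 7->3, 10->6
rank(y): 2->2, 8->8, 9->9, 3->3, 1->1, 7->7, 4->4, 5->5, 6->6
Step 2: d_i = R_x(i) - R_y(i); compute d_i^2.
  (5-2)^2=9, (8-8)^2=0, (9-9)^2=0, (2-3)^2=1, (1-1)^2=0, (7-7)^2=0, (4-4)^2=0, (3-5)^2=4, (6-6)^2=0
sum(d^2) = 14.
Step 3: rho = 1 - 6*14 / (9*(9^2 - 1)) = 1 - 84/720 = 0.883333.
Step 4: Under H0, t = rho * sqrt((n-2)/(1-rho^2)) = 4.9858 ~ t(7).
Step 5: Two-sided p-value from the t-distribution with 7 df = 0.001591.
Step 6: alpha = 0.05. reject H0.

rho = 0.8833, p = 0.001591, reject H0 at alpha = 0.05.


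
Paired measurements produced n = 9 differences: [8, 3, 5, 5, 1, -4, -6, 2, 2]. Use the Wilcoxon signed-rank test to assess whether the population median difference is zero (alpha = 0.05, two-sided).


Step 1: Drop any zero differences (none here) and take |d_i|.
|d| = [8, 3, 5, 5, 1, 4, 6, 2, 2]
Step 2: Midrank |d_i| (ties get averaged ranks).
ranks: |8|->9, |3|->4, |5|->6.5, |5|->6.5, |1|->1, |4|->5, |6|->8, |2|->2.5, |2|->2.5
Step 3: Attach original signs; sum ranks with positive sign and with negative sign.
W+ = 9 + 4 + 6.5 + 6.5 + 1 + 2.5 + 2.5 = 32
W- = 5 + 8 = 13
(Check: W+ + W- = 45 should equal n(n+1)/2 = 45.)
Step 4: Test statistic W = min(W+, W-) = 13.
Step 5: Ties in |d|, so use the tie-corrected normal approximation.
        E[W] = n(n+1)/4 = 9*10/4 = 22.5.
        Tie groups: |d|=2 (t=2), |d|=5 (t=2); sum(t^3 - t) = 12.
        Var[W] = n(n+1)(2n+1)/24 - sum(t^3-t)/48 = 1710/24 - 12/48 = 71.
        z = (W - E[W]) / sqrt(Var[W]) = (13 - 22.5) / 8.4261 = -1.1274.
        Two-sided p = 2*Phi(z) = 0.259555.
Step 6: alpha = 0.05. fail to reject H0.

W+ = 32, W- = 13, W = min = 13, p = 0.259555, fail to reject H0.


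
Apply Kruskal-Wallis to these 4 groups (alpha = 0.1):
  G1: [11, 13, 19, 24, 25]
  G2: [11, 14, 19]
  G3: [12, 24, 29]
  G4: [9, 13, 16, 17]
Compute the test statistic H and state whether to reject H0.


Step 1: Combine all N = 15 observations and assign midranks.
sorted (value, group, rank): (9,G4,1), (11,G1,2.5), (11,G2,2.5), (12,G3,4), (13,G1,5.5), (13,G4,5.5), (14,G2,7), (16,G4,8), (17,G4,9), (19,G1,10.5), (19,G2,10.5), (24,G1,12.5), (24,G3,12.5), (25,G1,14), (29,G3,15)
Step 2: Sum ranks within each group.
R_1 = 45 (n_1 = 5)
R_2 = 20 (n_2 = 3)
R_3 = 31.5 (n_3 = 3)
R_4 = 23.5 (n_4 = 4)
Step 3: H = 12/(N(N+1)) * sum(R_i^2/n_i) - 3(N+1)
     = 12/(15*16) * (45^2/5 + 20^2/3 + 31.5^2/3 + 23.5^2/4) - 3*16
     = 0.050000 * 1007.15 - 48
     = 2.357292.
Step 4: Ties present; correction factor C = 1 - 24/(15^3 - 15) = 0.992857. Corrected H = 2.357292 / 0.992857 = 2.374251.
Step 5: Under H0, H ~ chi^2(3); p-value = 0.498446.
Step 6: alpha = 0.1. fail to reject H0.

H = 2.3743, df = 3, p = 0.498446, fail to reject H0.


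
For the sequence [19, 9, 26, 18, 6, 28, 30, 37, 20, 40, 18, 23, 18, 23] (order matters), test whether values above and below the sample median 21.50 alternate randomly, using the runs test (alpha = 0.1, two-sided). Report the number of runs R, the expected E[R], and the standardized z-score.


Step 1: Compute median = 21.50; label A = above, B = below.
Labels in order: BBABBAAABABABA  (n_A = 7, n_B = 7)
Step 2: Count runs R = 10.
Step 3: Under H0 (random ordering), E[R] = 2*n_A*n_B/(n_A+n_B) + 1 = 2*7*7/14 + 1 = 8.0000.
        Var[R] = 2*n_A*n_B*(2*n_A*n_B - n_A - n_B) / ((n_A+n_B)^2 * (n_A+n_B-1)) = 8232/2548 = 3.2308.
        SD[R] = 1.7974.
Step 4: Continuity-corrected z = (R - 0.5 - E[R]) / SD[R] = (10 - 0.5 - 8.0000) / 1.7974 = 0.8345.
Step 5: Two-sided p-value via normal approximation = 2*(1 - Phi(|z|)) = 0.403986.
Step 6: alpha = 0.1. fail to reject H0.

R = 10, z = 0.8345, p = 0.403986, fail to reject H0.


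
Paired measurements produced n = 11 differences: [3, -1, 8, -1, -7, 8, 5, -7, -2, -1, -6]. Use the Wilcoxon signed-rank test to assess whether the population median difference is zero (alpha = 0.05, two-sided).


Step 1: Drop any zero differences (none here) and take |d_i|.
|d| = [3, 1, 8, 1, 7, 8, 5, 7, 2, 1, 6]
Step 2: Midrank |d_i| (ties get averaged ranks).
ranks: |3|->5, |1|->2, |8|->10.5, |1|->2, |7|->8.5, |8|->10.5, |5|->6, |7|->8.5, |2|->4, |1|->2, |6|->7
Step 3: Attach original signs; sum ranks with positive sign and with negative sign.
W+ = 5 + 10.5 + 10.5 + 6 = 32
W- = 2 + 2 + 8.5 + 8.5 + 4 + 2 + 7 = 34
(Check: W+ + W- = 66 should equal n(n+1)/2 = 66.)
Step 4: Test statistic W = min(W+, W-) = 32.
Step 5: Ties in |d|, so use the tie-corrected normal approximation.
        E[W] = n(n+1)/4 = 11*12/4 = 33.
        Tie groups: |d|=1 (t=3), |d|=7 (t=2), |d|=8 (t=2); sum(t^3 - t) = 36.
        Var[W] = n(n+1)(2n+1)/24 - sum(t^3-t)/48 = 3036/24 - 36/48 = 125.75.
        z = (W - E[W]) / sqrt(Var[W]) = (32 - 33) / 11.2138 = -0.0892.
        Two-sided p = 2*Phi(z) = 0.928942.
Step 6: alpha = 0.05. fail to reject H0.

W+ = 32, W- = 34, W = min = 32, p = 0.928942, fail to reject H0.


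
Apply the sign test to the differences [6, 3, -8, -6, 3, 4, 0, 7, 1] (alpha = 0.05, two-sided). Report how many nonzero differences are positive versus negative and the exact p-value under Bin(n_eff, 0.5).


Step 1: Discard zero differences. Original n = 9; n_eff = number of nonzero differences = 8.
Nonzero differences (with sign): +6, +3, -8, -6, +3, +4, +7, +1
Step 2: Count signs: positive = 6, negative = 2.
Step 3: Under H0: P(positive) = 0.5, so the number of positives S ~ Bin(8, 0.5).
Step 4: Two-sided exact p-value = sum of Bin(8,0.5) probabilities at or below the observed probability = 0.289062.
Step 5: alpha = 0.05. fail to reject H0.

n_eff = 8, pos = 6, neg = 2, p = 0.289062, fail to reject H0.


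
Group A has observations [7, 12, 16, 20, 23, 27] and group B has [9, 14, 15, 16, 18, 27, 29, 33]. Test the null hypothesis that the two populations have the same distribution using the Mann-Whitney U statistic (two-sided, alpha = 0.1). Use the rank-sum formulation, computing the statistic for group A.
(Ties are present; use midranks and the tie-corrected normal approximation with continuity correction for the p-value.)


Step 1: Combine and sort all 14 observations; assign midranks.
sorted (value, group): (7,X), (9,Y), (12,X), (14,Y), (15,Y), (16,X), (16,Y), (18,Y), (20,X), (23,X), (27,X), (27,Y), (29,Y), (33,Y)
ranks: 7->1, 9->2, 12->3, 14->4, 15->5, 16->6.5, 16->6.5, 18->8, 20->9, 23->10, 27->11.5, 27->11.5, 29->13, 33->14
Step 2: Rank sum for X: R1 = 1 + 3 + 6.5 + 9 + 10 + 11.5 = 41.
Step 3: U_X = R1 - n1(n1+1)/2 = 41 - 6*7/2 = 41 - 21 = 20.
       U_Y = n1*n2 - U_X = 48 - 20 = 28.
Step 4: Ties are present, so use the tie-corrected normal approximation (with continuity correction) for the p-value.
Step 5: p-value = 0.650661; compare to alpha = 0.1. fail to reject H0.

U_X = 20, p = 0.650661, fail to reject H0 at alpha = 0.1.


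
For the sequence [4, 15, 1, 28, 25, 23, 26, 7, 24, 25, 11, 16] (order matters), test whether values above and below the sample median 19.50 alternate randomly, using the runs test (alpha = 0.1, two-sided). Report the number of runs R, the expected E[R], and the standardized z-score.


Step 1: Compute median = 19.50; label A = above, B = below.
Labels in order: BBBAAAABAABB  (n_A = 6, n_B = 6)
Step 2: Count runs R = 5.
Step 3: Under H0 (random ordering), E[R] = 2*n_A*n_B/(n_A+n_B) + 1 = 2*6*6/12 + 1 = 7.0000.
        Var[R] = 2*n_A*n_B*(2*n_A*n_B - n_A - n_B) / ((n_A+n_B)^2 * (n_A+n_B-1)) = 4320/1584 = 2.7273.
        SD[R] = 1.6514.
Step 4: Continuity-corrected z = (R + 0.5 - E[R]) / SD[R] = (5 + 0.5 - 7.0000) / 1.6514 = -0.9083.
Step 5: Two-sided p-value via normal approximation = 2*(1 - Phi(|z|)) = 0.363722.
Step 6: alpha = 0.1. fail to reject H0.

R = 5, z = -0.9083, p = 0.363722, fail to reject H0.


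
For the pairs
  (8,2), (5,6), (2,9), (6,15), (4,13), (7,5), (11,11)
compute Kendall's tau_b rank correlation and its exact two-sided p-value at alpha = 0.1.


Step 1: Enumerate the 21 unordered pairs (i,j) with i<j and classify each by sign(x_j-x_i) * sign(y_j-y_i).
  (1,2):dx=-3,dy=+4->D; (1,3):dx=-6,dy=+7->D; (1,4):dx=-2,dy=+13->D; (1,5):dx=-4,dy=+11->D
  (1,6):dx=-1,dy=+3->D; (1,7):dx=+3,dy=+9->C; (2,3):dx=-3,dy=+3->D; (2,4):dx=+1,dy=+9->C
  (2,5):dx=-1,dy=+7->D; (2,6):dx=+2,dy=-1->D; (2,7):dx=+6,dy=+5->C; (3,4):dx=+4,dy=+6->C
  (3,5):dx=+2,dy=+4->C; (3,6):dx=+5,dy=-4->D; (3,7):dx=+9,dy=+2->C; (4,5):dx=-2,dy=-2->C
  (4,6):dx=+1,dy=-10->D; (4,7):dx=+5,dy=-4->D; (5,6):dx=+3,dy=-8->D; (5,7):dx=+7,dy=-2->D
  (6,7):dx=+4,dy=+6->C
Step 2: C = 8, D = 13, total pairs = 21.
Step 3: tau = (C - D)/(n(n-1)/2) = (8 - 13)/21 = -0.238095.
Step 4: Exact two-sided p-value (enumerate n! = 5040 permutations of y under H0): p = 0.561905.
Step 5: alpha = 0.1. fail to reject H0.

tau_b = -0.2381 (C=8, D=13), p = 0.561905, fail to reject H0.


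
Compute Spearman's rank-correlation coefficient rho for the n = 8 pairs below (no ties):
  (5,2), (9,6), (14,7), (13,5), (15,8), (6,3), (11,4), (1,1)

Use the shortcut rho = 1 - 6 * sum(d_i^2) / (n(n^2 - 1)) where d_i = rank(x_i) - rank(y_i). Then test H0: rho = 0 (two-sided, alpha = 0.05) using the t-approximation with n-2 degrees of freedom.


Step 1: Rank x and y separately (midranks; no ties here).
rank(x): 5->2, 9->4, 14->7, 13->6, 15->8, 6->3, 11->5, 1->1
rank(y): 2->2, 6->6, 7->7, 5->5, 8->8, 3->3, 4->4, 1->1
Step 2: d_i = R_x(i) - R_y(i); compute d_i^2.
  (2-2)^2=0, (4-6)^2=4, (7-7)^2=0, (6-5)^2=1, (8-8)^2=0, (3-3)^2=0, (5-4)^2=1, (1-1)^2=0
sum(d^2) = 6.
Step 3: rho = 1 - 6*6 / (8*(8^2 - 1)) = 1 - 36/504 = 0.928571.
Step 4: Under H0, t = rho * sqrt((n-2)/(1-rho^2)) = 6.1283 ~ t(6).
Step 5: Two-sided p-value from the t-distribution with 6 df = 0.000863.
Step 6: alpha = 0.05. reject H0.

rho = 0.9286, p = 0.000863, reject H0 at alpha = 0.05.


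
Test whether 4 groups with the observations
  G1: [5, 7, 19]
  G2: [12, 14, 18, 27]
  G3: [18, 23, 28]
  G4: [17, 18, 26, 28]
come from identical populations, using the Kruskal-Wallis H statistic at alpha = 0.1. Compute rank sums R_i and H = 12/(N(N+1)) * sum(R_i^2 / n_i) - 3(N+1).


Step 1: Combine all N = 14 observations and assign midranks.
sorted (value, group, rank): (5,G1,1), (7,G1,2), (12,G2,3), (14,G2,4), (17,G4,5), (18,G2,7), (18,G3,7), (18,G4,7), (19,G1,9), (23,G3,10), (26,G4,11), (27,G2,12), (28,G3,13.5), (28,G4,13.5)
Step 2: Sum ranks within each group.
R_1 = 12 (n_1 = 3)
R_2 = 26 (n_2 = 4)
R_3 = 30.5 (n_3 = 3)
R_4 = 36.5 (n_4 = 4)
Step 3: H = 12/(N(N+1)) * sum(R_i^2/n_i) - 3(N+1)
     = 12/(14*15) * (12^2/3 + 26^2/4 + 30.5^2/3 + 36.5^2/4) - 3*15
     = 0.057143 * 860.146 - 45
     = 4.151190.
Step 4: Ties present; correction factor C = 1 - 30/(14^3 - 14) = 0.989011. Corrected H = 4.151190 / 0.989011 = 4.197315.
Step 5: Under H0, H ~ chi^2(3); p-value = 0.240931.
Step 6: alpha = 0.1. fail to reject H0.

H = 4.1973, df = 3, p = 0.240931, fail to reject H0.


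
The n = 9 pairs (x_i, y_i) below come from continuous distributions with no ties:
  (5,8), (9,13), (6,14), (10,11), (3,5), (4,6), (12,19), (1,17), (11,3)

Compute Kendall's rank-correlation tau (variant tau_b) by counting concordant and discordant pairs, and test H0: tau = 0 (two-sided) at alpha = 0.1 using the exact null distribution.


Step 1: Enumerate the 36 unordered pairs (i,j) with i<j and classify each by sign(x_j-x_i) * sign(y_j-y_i).
  (1,2):dx=+4,dy=+5->C; (1,3):dx=+1,dy=+6->C; (1,4):dx=+5,dy=+3->C; (1,5):dx=-2,dy=-3->C
  (1,6):dx=-1,dy=-2->C; (1,7):dx=+7,dy=+11->C; (1,8):dx=-4,dy=+9->D; (1,9):dx=+6,dy=-5->D
  (2,3):dx=-3,dy=+1->D; (2,4):dx=+1,dy=-2->D; (2,5):dx=-6,dy=-8->C; (2,6):dx=-5,dy=-7->C
  (2,7):dx=+3,dy=+6->C; (2,8):dx=-8,dy=+4->D; (2,9):dx=+2,dy=-10->D; (3,4):dx=+4,dy=-3->D
  (3,5):dx=-3,dy=-9->C; (3,6):dx=-2,dy=-8->C; (3,7):dx=+6,dy=+5->C; (3,8):dx=-5,dy=+3->D
  (3,9):dx=+5,dy=-11->D; (4,5):dx=-7,dy=-6->C; (4,6):dx=-6,dy=-5->C; (4,7):dx=+2,dy=+8->C
  (4,8):dx=-9,dy=+6->D; (4,9):dx=+1,dy=-8->D; (5,6):dx=+1,dy=+1->C; (5,7):dx=+9,dy=+14->C
  (5,8):dx=-2,dy=+12->D; (5,9):dx=+8,dy=-2->D; (6,7):dx=+8,dy=+13->C; (6,8):dx=-3,dy=+11->D
  (6,9):dx=+7,dy=-3->D; (7,8):dx=-11,dy=-2->C; (7,9):dx=-1,dy=-16->C; (8,9):dx=+10,dy=-14->D
Step 2: C = 20, D = 16, total pairs = 36.
Step 3: tau = (C - D)/(n(n-1)/2) = (20 - 16)/36 = 0.111111.
Step 4: Exact two-sided p-value (enumerate n! = 362880 permutations of y under H0): p = 0.761414.
Step 5: alpha = 0.1. fail to reject H0.

tau_b = 0.1111 (C=20, D=16), p = 0.761414, fail to reject H0.


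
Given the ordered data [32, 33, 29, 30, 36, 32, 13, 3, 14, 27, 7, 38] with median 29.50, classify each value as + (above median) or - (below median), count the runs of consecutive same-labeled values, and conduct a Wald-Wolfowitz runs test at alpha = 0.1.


Step 1: Compute median = 29.50; label A = above, B = below.
Labels in order: AABAAABBBBBA  (n_A = 6, n_B = 6)
Step 2: Count runs R = 5.
Step 3: Under H0 (random ordering), E[R] = 2*n_A*n_B/(n_A+n_B) + 1 = 2*6*6/12 + 1 = 7.0000.
        Var[R] = 2*n_A*n_B*(2*n_A*n_B - n_A - n_B) / ((n_A+n_B)^2 * (n_A+n_B-1)) = 4320/1584 = 2.7273.
        SD[R] = 1.6514.
Step 4: Continuity-corrected z = (R + 0.5 - E[R]) / SD[R] = (5 + 0.5 - 7.0000) / 1.6514 = -0.9083.
Step 5: Two-sided p-value via normal approximation = 2*(1 - Phi(|z|)) = 0.363722.
Step 6: alpha = 0.1. fail to reject H0.

R = 5, z = -0.9083, p = 0.363722, fail to reject H0.


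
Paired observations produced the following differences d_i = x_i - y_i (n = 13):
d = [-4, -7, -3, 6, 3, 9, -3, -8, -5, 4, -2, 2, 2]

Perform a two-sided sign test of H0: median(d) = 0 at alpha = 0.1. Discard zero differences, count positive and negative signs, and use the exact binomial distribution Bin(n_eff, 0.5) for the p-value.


Step 1: Discard zero differences. Original n = 13; n_eff = number of nonzero differences = 13.
Nonzero differences (with sign): -4, -7, -3, +6, +3, +9, -3, -8, -5, +4, -2, +2, +2
Step 2: Count signs: positive = 6, negative = 7.
Step 3: Under H0: P(positive) = 0.5, so the number of positives S ~ Bin(13, 0.5).
Step 4: Two-sided exact p-value = sum of Bin(13,0.5) probabilities at or below the observed probability = 1.000000.
Step 5: alpha = 0.1. fail to reject H0.

n_eff = 13, pos = 6, neg = 7, p = 1.000000, fail to reject H0.


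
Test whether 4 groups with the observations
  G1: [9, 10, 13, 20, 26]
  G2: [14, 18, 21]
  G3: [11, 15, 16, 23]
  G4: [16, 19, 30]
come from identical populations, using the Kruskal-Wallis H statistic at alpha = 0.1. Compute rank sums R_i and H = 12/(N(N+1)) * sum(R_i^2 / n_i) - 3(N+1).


Step 1: Combine all N = 15 observations and assign midranks.
sorted (value, group, rank): (9,G1,1), (10,G1,2), (11,G3,3), (13,G1,4), (14,G2,5), (15,G3,6), (16,G3,7.5), (16,G4,7.5), (18,G2,9), (19,G4,10), (20,G1,11), (21,G2,12), (23,G3,13), (26,G1,14), (30,G4,15)
Step 2: Sum ranks within each group.
R_1 = 32 (n_1 = 5)
R_2 = 26 (n_2 = 3)
R_3 = 29.5 (n_3 = 4)
R_4 = 32.5 (n_4 = 3)
Step 3: H = 12/(N(N+1)) * sum(R_i^2/n_i) - 3(N+1)
     = 12/(15*16) * (32^2/5 + 26^2/3 + 29.5^2/4 + 32.5^2/3) - 3*16
     = 0.050000 * 999.779 - 48
     = 1.988958.
Step 4: Ties present; correction factor C = 1 - 6/(15^3 - 15) = 0.998214. Corrected H = 1.988958 / 0.998214 = 1.992516.
Step 5: Under H0, H ~ chi^2(3); p-value = 0.573961.
Step 6: alpha = 0.1. fail to reject H0.

H = 1.9925, df = 3, p = 0.573961, fail to reject H0.


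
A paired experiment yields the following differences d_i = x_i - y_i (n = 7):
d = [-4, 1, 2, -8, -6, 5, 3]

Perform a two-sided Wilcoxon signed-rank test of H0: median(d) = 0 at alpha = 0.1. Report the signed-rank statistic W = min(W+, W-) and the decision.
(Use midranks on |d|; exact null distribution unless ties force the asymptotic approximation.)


Step 1: Drop any zero differences (none here) and take |d_i|.
|d| = [4, 1, 2, 8, 6, 5, 3]
Step 2: Midrank |d_i| (ties get averaged ranks).
ranks: |4|->4, |1|->1, |2|->2, |8|->7, |6|->6, |5|->5, |3|->3
Step 3: Attach original signs; sum ranks with positive sign and with negative sign.
W+ = 1 + 2 + 5 + 3 = 11
W- = 4 + 7 + 6 = 17
(Check: W+ + W- = 28 should equal n(n+1)/2 = 28.)
Step 4: Test statistic W = min(W+, W-) = 11.
Step 5: No ties, so the exact null distribution over the 2^7 = 128 sign assignments gives the two-sided p-value = 0.687500.
Step 6: alpha = 0.1. fail to reject H0.

W+ = 11, W- = 17, W = min = 11, p = 0.687500, fail to reject H0.


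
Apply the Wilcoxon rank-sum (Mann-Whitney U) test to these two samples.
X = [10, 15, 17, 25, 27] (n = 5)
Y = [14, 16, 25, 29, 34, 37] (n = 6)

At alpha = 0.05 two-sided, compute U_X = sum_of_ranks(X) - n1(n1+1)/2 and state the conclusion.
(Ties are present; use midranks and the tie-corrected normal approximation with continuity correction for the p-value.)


Step 1: Combine and sort all 11 observations; assign midranks.
sorted (value, group): (10,X), (14,Y), (15,X), (16,Y), (17,X), (25,X), (25,Y), (27,X), (29,Y), (34,Y), (37,Y)
ranks: 10->1, 14->2, 15->3, 16->4, 17->5, 25->6.5, 25->6.5, 27->8, 29->9, 34->10, 37->11
Step 2: Rank sum for X: R1 = 1 + 3 + 5 + 6.5 + 8 = 23.5.
Step 3: U_X = R1 - n1(n1+1)/2 = 23.5 - 5*6/2 = 23.5 - 15 = 8.5.
       U_Y = n1*n2 - U_X = 30 - 8.5 = 21.5.
Step 4: Ties are present, so use the tie-corrected normal approximation (with continuity correction) for the p-value.
Step 5: p-value = 0.272229; compare to alpha = 0.05. fail to reject H0.

U_X = 8.5, p = 0.272229, fail to reject H0 at alpha = 0.05.


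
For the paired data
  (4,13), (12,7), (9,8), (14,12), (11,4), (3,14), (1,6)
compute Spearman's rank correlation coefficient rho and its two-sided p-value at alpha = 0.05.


Step 1: Rank x and y separately (midranks; no ties here).
rank(x): 4->3, 12->6, 9->4, 14->7, 11->5, 3->2, 1->1
rank(y): 13->6, 7->3, 8->4, 12->5, 4->1, 14->7, 6->2
Step 2: d_i = R_x(i) - R_y(i); compute d_i^2.
  (3-6)^2=9, (6-3)^2=9, (4-4)^2=0, (7-5)^2=4, (5-1)^2=16, (2-7)^2=25, (1-2)^2=1
sum(d^2) = 64.
Step 3: rho = 1 - 6*64 / (7*(7^2 - 1)) = 1 - 384/336 = -0.142857.
Step 4: Under H0, t = rho * sqrt((n-2)/(1-rho^2)) = -0.3227 ~ t(5).
Step 5: Two-sided p-value from the t-distribution with 5 df = 0.759945.
Step 6: alpha = 0.05. fail to reject H0.

rho = -0.1429, p = 0.759945, fail to reject H0 at alpha = 0.05.


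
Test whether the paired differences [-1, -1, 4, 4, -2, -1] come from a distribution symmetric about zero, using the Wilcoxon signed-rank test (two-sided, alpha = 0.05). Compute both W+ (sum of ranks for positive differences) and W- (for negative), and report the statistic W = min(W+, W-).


Step 1: Drop any zero differences (none here) and take |d_i|.
|d| = [1, 1, 4, 4, 2, 1]
Step 2: Midrank |d_i| (ties get averaged ranks).
ranks: |1|->2, |1|->2, |4|->5.5, |4|->5.5, |2|->4, |1|->2
Step 3: Attach original signs; sum ranks with positive sign and with negative sign.
W+ = 5.5 + 5.5 = 11
W- = 2 + 2 + 4 + 2 = 10
(Check: W+ + W- = 21 should equal n(n+1)/2 = 21.)
Step 4: Test statistic W = min(W+, W-) = 10.
Step 5: Ties in |d|, so use the tie-corrected normal approximation.
        E[W] = n(n+1)/4 = 6*7/4 = 10.5.
        Tie groups: |d|=1 (t=3), |d|=4 (t=2); sum(t^3 - t) = 30.
        Var[W] = n(n+1)(2n+1)/24 - sum(t^3-t)/48 = 546/24 - 30/48 = 22.125.
        z = (W - E[W]) / sqrt(Var[W]) = (10 - 10.5) / 4.7037 = -0.1063.
        Two-sided p = 2*Phi(z) = 0.915345.
Step 6: alpha = 0.05. fail to reject H0.

W+ = 11, W- = 10, W = min = 10, p = 0.915345, fail to reject H0.


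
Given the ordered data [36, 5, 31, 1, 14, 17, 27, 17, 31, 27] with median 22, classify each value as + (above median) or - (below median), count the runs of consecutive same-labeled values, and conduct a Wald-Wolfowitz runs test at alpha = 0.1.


Step 1: Compute median = 22; label A = above, B = below.
Labels in order: ABABBBABAA  (n_A = 5, n_B = 5)
Step 2: Count runs R = 7.
Step 3: Under H0 (random ordering), E[R] = 2*n_A*n_B/(n_A+n_B) + 1 = 2*5*5/10 + 1 = 6.0000.
        Var[R] = 2*n_A*n_B*(2*n_A*n_B - n_A - n_B) / ((n_A+n_B)^2 * (n_A+n_B-1)) = 2000/900 = 2.2222.
        SD[R] = 1.4907.
Step 4: Continuity-corrected z = (R - 0.5 - E[R]) / SD[R] = (7 - 0.5 - 6.0000) / 1.4907 = 0.3354.
Step 5: Two-sided p-value via normal approximation = 2*(1 - Phi(|z|)) = 0.737316.
Step 6: alpha = 0.1. fail to reject H0.

R = 7, z = 0.3354, p = 0.737316, fail to reject H0.


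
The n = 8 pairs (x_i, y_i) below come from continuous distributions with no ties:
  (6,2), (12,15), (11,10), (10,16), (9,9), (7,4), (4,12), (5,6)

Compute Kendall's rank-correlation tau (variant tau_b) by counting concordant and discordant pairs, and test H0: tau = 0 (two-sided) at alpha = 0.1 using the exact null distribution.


Step 1: Enumerate the 28 unordered pairs (i,j) with i<j and classify each by sign(x_j-x_i) * sign(y_j-y_i).
  (1,2):dx=+6,dy=+13->C; (1,3):dx=+5,dy=+8->C; (1,4):dx=+4,dy=+14->C; (1,5):dx=+3,dy=+7->C
  (1,6):dx=+1,dy=+2->C; (1,7):dx=-2,dy=+10->D; (1,8):dx=-1,dy=+4->D; (2,3):dx=-1,dy=-5->C
  (2,4):dx=-2,dy=+1->D; (2,5):dx=-3,dy=-6->C; (2,6):dx=-5,dy=-11->C; (2,7):dx=-8,dy=-3->C
  (2,8):dx=-7,dy=-9->C; (3,4):dx=-1,dy=+6->D; (3,5):dx=-2,dy=-1->C; (3,6):dx=-4,dy=-6->C
  (3,7):dx=-7,dy=+2->D; (3,8):dx=-6,dy=-4->C; (4,5):dx=-1,dy=-7->C; (4,6):dx=-3,dy=-12->C
  (4,7):dx=-6,dy=-4->C; (4,8):dx=-5,dy=-10->C; (5,6):dx=-2,dy=-5->C; (5,7):dx=-5,dy=+3->D
  (5,8):dx=-4,dy=-3->C; (6,7):dx=-3,dy=+8->D; (6,8):dx=-2,dy=+2->D; (7,8):dx=+1,dy=-6->D
Step 2: C = 19, D = 9, total pairs = 28.
Step 3: tau = (C - D)/(n(n-1)/2) = (19 - 9)/28 = 0.357143.
Step 4: Exact two-sided p-value (enumerate n! = 40320 permutations of y under H0): p = 0.275099.
Step 5: alpha = 0.1. fail to reject H0.

tau_b = 0.3571 (C=19, D=9), p = 0.275099, fail to reject H0.


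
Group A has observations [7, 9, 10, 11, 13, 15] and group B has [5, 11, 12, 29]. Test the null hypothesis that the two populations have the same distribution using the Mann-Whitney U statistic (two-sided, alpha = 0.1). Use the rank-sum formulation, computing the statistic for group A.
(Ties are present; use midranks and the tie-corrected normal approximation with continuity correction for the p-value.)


Step 1: Combine and sort all 10 observations; assign midranks.
sorted (value, group): (5,Y), (7,X), (9,X), (10,X), (11,X), (11,Y), (12,Y), (13,X), (15,X), (29,Y)
ranks: 5->1, 7->2, 9->3, 10->4, 11->5.5, 11->5.5, 12->7, 13->8, 15->9, 29->10
Step 2: Rank sum for X: R1 = 2 + 3 + 4 + 5.5 + 8 + 9 = 31.5.
Step 3: U_X = R1 - n1(n1+1)/2 = 31.5 - 6*7/2 = 31.5 - 21 = 10.5.
       U_Y = n1*n2 - U_X = 24 - 10.5 = 13.5.
Step 4: Ties are present, so use the tie-corrected normal approximation (with continuity correction) for the p-value.
Step 5: p-value = 0.830664; compare to alpha = 0.1. fail to reject H0.

U_X = 10.5, p = 0.830664, fail to reject H0 at alpha = 0.1.


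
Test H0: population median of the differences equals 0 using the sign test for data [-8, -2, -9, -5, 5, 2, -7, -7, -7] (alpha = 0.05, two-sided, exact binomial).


Step 1: Discard zero differences. Original n = 9; n_eff = number of nonzero differences = 9.
Nonzero differences (with sign): -8, -2, -9, -5, +5, +2, -7, -7, -7
Step 2: Count signs: positive = 2, negative = 7.
Step 3: Under H0: P(positive) = 0.5, so the number of positives S ~ Bin(9, 0.5).
Step 4: Two-sided exact p-value = sum of Bin(9,0.5) probabilities at or below the observed probability = 0.179688.
Step 5: alpha = 0.05. fail to reject H0.

n_eff = 9, pos = 2, neg = 7, p = 0.179688, fail to reject H0.


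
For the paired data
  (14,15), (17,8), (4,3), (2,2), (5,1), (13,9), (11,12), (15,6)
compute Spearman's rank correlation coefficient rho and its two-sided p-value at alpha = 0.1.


Step 1: Rank x and y separately (midranks; no ties here).
rank(x): 14->6, 17->8, 4->2, 2->1, 5->3, 13->5, 11->4, 15->7
rank(y): 15->8, 8->5, 3->3, 2->2, 1->1, 9->6, 12->7, 6->4
Step 2: d_i = R_x(i) - R_y(i); compute d_i^2.
  (6-8)^2=4, (8-5)^2=9, (2-3)^2=1, (1-2)^2=1, (3-1)^2=4, (5-6)^2=1, (4-7)^2=9, (7-4)^2=9
sum(d^2) = 38.
Step 3: rho = 1 - 6*38 / (8*(8^2 - 1)) = 1 - 228/504 = 0.547619.
Step 4: Under H0, t = rho * sqrt((n-2)/(1-rho^2)) = 1.6031 ~ t(6).
Step 5: Two-sided p-value from the t-distribution with 6 df = 0.160026.
Step 6: alpha = 0.1. fail to reject H0.

rho = 0.5476, p = 0.160026, fail to reject H0 at alpha = 0.1.
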